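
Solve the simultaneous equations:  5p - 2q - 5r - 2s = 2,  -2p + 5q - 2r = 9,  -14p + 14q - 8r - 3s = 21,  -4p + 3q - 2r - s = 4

Row-reduce:
R1 ← R1 / (5).
R2 ← R2 + 2·R1.
R3 ← R3 + 14·R1.
R4 ← R4 + 4·R1.
R2 ← R2 / (21/5).
R1 ← R1 + 2/5·R2.
R3 ← R3 − 42/5·R2.
R4 ← R4 − 7/5·R2.
R3 ← R3 / (-14).
R1 ← R1 + 29/21·R3.
R2 ← R2 + 20/21·R3.
R4 ← R4 + 14/3·R3.
Rank is 3 with 4 unknowns, leaving s free.

infinitely many solutions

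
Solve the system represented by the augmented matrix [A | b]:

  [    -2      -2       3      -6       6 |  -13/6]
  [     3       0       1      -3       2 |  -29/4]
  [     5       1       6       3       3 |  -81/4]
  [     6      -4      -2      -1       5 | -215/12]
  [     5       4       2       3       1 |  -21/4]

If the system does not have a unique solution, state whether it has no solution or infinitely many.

x_1 = -7/3, x_2 = 8/3, x_3 = -2, x_4 = -1/4, x_5 = 1/2

Row-reduce the augmented matrix:
R1 ← R1 / (-2).
R2 ← R2 − 3·R1.
R3 ← R3 − 5·R1.
R4 ← R4 − 6·R1.
R5 ← R5 − 5·R1.
R2 ← R2 / (-3).
R1 ← R1 − 1·R2.
R3 ← R3 + 4·R2.
R4 ← R4 + 10·R2.
R5 ← R5 + 1·R2.
R3 ← R3 / (37/6).
R1 ← R1 − 1/3·R3.
R2 ← R2 + 11/6·R3.
R4 ← R4 + 34/3·R3.
R5 ← R5 − 23/3·R3.
R4 ← R4 / (1049/37).
R1 ← R1 + 45/37·R4.
R2 ← R2 − 192/37·R4.
R3 ← R3 − 24/37·R4.
R5 ← R5 + 480/37·R4.
R5 ← R5 / (4971/1049).
R1 ← R1 − 171/1049·R5.
R2 ← R2 + 1359/1049·R5.
R3 ← R3 − 748/1049·R5.
R4 ← R4 + 279/1049·R5.
Reading off the reduced rows gives x_1 = -7/3, x_2 = 8/3, x_3 = -2, x_4 = -1/4, x_5 = 1/2.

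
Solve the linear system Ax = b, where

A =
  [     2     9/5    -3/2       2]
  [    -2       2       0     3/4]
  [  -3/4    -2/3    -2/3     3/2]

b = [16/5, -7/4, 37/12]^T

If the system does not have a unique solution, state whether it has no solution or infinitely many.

infinitely many solutions

Row-reduce:
R1 ← R1 / (2).
R2 ← R2 + 2·R1.
R3 ← R3 + 3/4·R1.
R2 ← R2 / (19/5).
R1 ← R1 − 9/10·R2.
R3 ← R3 − 1/120·R2.
R3 ← R3 / (-559/456).
R1 ← R1 + 15/38·R3.
R2 ← R2 + 15/38·R3.
Rank is 3 with 4 unknowns, leaving x_4 free.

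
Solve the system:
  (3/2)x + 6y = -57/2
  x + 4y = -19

infinitely many solutions

Row-reduce:
R1 ← R1 / (3/2).
R2 ← R2 − 1·R1.
Rank is 1 with 2 unknowns, leaving y free.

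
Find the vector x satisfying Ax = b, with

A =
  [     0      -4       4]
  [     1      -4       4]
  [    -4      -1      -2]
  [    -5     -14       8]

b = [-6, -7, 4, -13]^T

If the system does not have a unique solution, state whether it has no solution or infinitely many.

x_1 = -1, x_2 = 1, x_3 = -1/2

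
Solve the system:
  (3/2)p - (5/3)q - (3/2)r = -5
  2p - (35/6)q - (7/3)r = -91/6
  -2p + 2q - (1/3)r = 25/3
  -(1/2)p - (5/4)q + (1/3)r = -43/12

no solution

Row-reduce:
R1 ← R1 / (3/2).
R2 ← R2 − 2·R1.
R3 ← R3 + 2·R1.
R4 ← R4 + 1/2·R1.
R2 ← R2 / (-65/18).
R1 ← R1 + 10/9·R2.
R3 ← R3 + 2/9·R2.
R4 ← R4 + 65/36·R2.
R3 ← R3 / (-451/195).
R1 ← R1 + 35/39·R3.
R2 ← R2 − 6/65·R3.
Row 4 reduces to 0 = -1, a contradiction. The system is inconsistent.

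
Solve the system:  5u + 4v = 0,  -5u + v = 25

u = -4, v = 5

From equation 2: v = 25 + 5·u.
Substitute into equation 1 and solve: u = -4.
Then v = 5.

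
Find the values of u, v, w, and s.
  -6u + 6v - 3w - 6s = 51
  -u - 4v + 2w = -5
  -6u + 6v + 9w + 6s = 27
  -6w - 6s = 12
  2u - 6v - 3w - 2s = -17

u = -5, v = 2, w = -1, s = -1

Row-reduce the augmented matrix:
R1 ← R1 / (-6).
R2 ← R2 + 1·R1.
R3 ← R3 + 6·R1.
R5 ← R5 − 2·R1.
R2 ← R2 / (-5).
R1 ← R1 + 1·R2.
R5 ← R5 + 4·R2.
R3 ← R3 / (12).
R2 ← R2 + 1/2·R3.
R4 ← R4 + 6·R3.
R5 ← R5 + 6·R3.
Swap R4 and R5.
R4 ← R4 / (6/5).
R1 ← R1 − 4/5·R4.
R2 ← R2 − 3/10·R4.
R3 ← R3 − 1·R4.
R5 reduces to 0 = 0, so the extra equation is consistent.
Reading off the reduced rows gives u = -5, v = 2, w = -1, s = -1.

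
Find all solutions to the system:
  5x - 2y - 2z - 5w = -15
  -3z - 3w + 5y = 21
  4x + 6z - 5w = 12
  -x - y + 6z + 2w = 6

x = -5, y = 3, z = 2, w = -4

Row-reduce the augmented matrix:
R1 ← R1 / (5).
R3 ← R3 − 4·R1.
R4 ← R4 + 1·R1.
R2 ← R2 / (5).
R1 ← R1 + 2/5·R2.
R3 ← R3 − 8/5·R2.
R4 ← R4 + 7/5·R2.
R3 ← R3 / (214/25).
R1 ← R1 + 16/25·R3.
R2 ← R2 + 3/5·R3.
R4 ← R4 − 119/25·R3.
R4 ← R4 / (39/214).
R1 ← R1 + 133/107·R4.
R2 ← R2 + 129/214·R4.
R3 ← R3 + 1/214·R4.
Reading off the reduced rows gives x = -5, y = 3, z = 2, w = -4.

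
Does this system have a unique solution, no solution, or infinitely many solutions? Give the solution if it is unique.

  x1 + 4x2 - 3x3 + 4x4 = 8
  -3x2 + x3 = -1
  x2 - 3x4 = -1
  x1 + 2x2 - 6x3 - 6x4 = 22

Row-reduce the augmented matrix:
R4 ← R4 − 1·R1.
R2 ← R2 / (-3).
R1 ← R1 − 4·R2.
R3 ← R3 − 1·R2.
R4 ← R4 + 2·R2.
R3 ← R3 / (1/3).
R1 ← R1 + 5/3·R3.
R2 ← R2 + 1/3·R3.
R4 ← R4 + 11/3·R3.
R4 ← R4 / (-43).
R1 ← R1 + 11·R4.
R2 ← R2 + 3·R4.
R3 ← R3 + 9·R4.
Reading off the reduced rows gives x1 = 0, x2 = -1, x3 = -4, x4 = 0.

x1 = 0, x2 = -1, x3 = -4, x4 = 0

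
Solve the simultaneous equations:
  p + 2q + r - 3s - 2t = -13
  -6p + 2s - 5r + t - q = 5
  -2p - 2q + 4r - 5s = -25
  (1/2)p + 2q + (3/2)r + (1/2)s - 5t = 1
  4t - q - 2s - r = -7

no solution

Row-reduce:
R2 ← R2 + 6·R1.
R3 ← R3 + 2·R1.
R4 ← R4 − 1/2·R1.
R2 ← R2 / (11).
R1 ← R1 − 2·R2.
R3 ← R3 − 2·R2.
R4 ← R4 − 1·R2.
R5 ← R5 + 1·R2.
R3 ← R3 / (64/11).
R1 ← R1 − 9/11·R3.
R2 ← R2 − 1/11·R3.
R4 ← R4 − 10/11·R3.
R5 ← R5 + 10/11·R3.
R4 ← R4 / (151/32).
R1 ← R1 − 67/64·R4.
R2 ← R2 + 85/64·R4.
R3 ← R3 + 89/64·R4.
R5 ← R5 + 151/32·R4.
Row 5 reduces to 0 = 1/2, a contradiction. The system is inconsistent.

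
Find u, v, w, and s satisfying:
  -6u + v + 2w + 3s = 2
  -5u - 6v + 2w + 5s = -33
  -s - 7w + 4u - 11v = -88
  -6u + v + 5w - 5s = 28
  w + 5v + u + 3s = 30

u = 2, v = 5, w = 6, s = -1

Row-reduce the augmented matrix:
R1 ← R1 / (-6).
R2 ← R2 + 5·R1.
R3 ← R3 − 4·R1.
R4 ← R4 + 6·R1.
R5 ← R5 − 1·R1.
R2 ← R2 / (-41/6).
R1 ← R1 + 1/6·R2.
R3 ← R3 + 31/3·R2.
R5 ← R5 − 31/6·R2.
R3 ← R3 / (-253/41).
R1 ← R1 + 14/41·R3.
R2 ← R2 + 2/41·R3.
R4 ← R4 − 3·R3.
R5 ← R5 − 65/41·R3.
R4 ← R4 / (-2366/253).
R1 ← R1 + 103/253·R4.
R2 ← R2 + 87/253·R4.
R3 ← R3 − 114/253·R4.
R5 ← R5 − 1183/253·R4.
R5 reduces to 0 = 0, so the extra equation is consistent.
Reading off the reduced rows gives u = 2, v = 5, w = 6, s = -1.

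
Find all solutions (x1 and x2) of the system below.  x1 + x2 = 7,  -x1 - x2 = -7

Row-reduce:
R2 ← R2 + 1·R1.
Rank is 1 with 2 unknowns, leaving x2 free.

infinitely many solutions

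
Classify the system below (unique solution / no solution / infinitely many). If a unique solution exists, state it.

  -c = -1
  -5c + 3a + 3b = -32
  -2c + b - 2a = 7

a = -6, b = -3, c = 1

Row-reduce the augmented matrix:
Swap R1 and R2.
R1 ← R1 / (3).
R3 ← R3 + 2·R1.
Swap R2 and R3.
R2 ← R2 / (3).
R1 ← R1 − 1·R2.
R3 ← R3 / (-1).
R1 ← R1 − 1/9·R3.
R2 ← R2 + 16/9·R3.
Reading off the reduced rows gives a = -6, b = -3, c = 1.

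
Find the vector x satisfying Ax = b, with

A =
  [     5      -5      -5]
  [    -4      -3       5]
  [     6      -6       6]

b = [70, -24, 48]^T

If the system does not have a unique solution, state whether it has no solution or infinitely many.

Row-reduce the augmented matrix:
R1 ← R1 / (5).
R2 ← R2 + 4·R1.
R3 ← R3 − 6·R1.
R2 ← R2 / (-7).
R1 ← R1 + 1·R2.
R3 ← R3 / (12).
R1 ← R1 + 8/7·R3.
R2 ← R2 + 1/7·R3.
Reading off the reduced rows gives x_1 = 6, x_2 = -5, x_3 = -3.

x_1 = 6, x_2 = -5, x_3 = -3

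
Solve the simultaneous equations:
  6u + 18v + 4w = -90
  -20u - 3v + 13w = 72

infinitely many solutions

Row-reduce:
R1 ← R1 / (6).
R2 ← R2 + 20·R1.
R2 ← R2 / (57).
R1 ← R1 − 3·R2.
Rank is 2 with 3 unknowns, leaving w free.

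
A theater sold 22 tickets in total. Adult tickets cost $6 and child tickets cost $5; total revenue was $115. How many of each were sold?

adult tickets: 5, child tickets: 17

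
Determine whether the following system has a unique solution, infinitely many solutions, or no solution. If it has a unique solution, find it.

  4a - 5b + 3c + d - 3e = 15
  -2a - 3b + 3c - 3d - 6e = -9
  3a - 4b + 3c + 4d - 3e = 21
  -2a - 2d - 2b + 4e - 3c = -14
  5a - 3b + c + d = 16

Row-reduce the augmented matrix:
R1 ← R1 / (4).
R2 ← R2 + 2·R1.
R3 ← R3 − 3·R1.
R4 ← R4 + 2·R1.
R5 ← R5 − 5·R1.
R2 ← R2 / (-11/2).
R1 ← R1 + 5/4·R2.
R3 ← R3 + 1/4·R2.
R4 ← R4 + 9/2·R2.
R5 ← R5 − 13/4·R2.
R3 ← R3 / (6/11).
R1 ← R1 + 3/11·R3.
R2 ← R2 + 9/11·R3.
R4 ← R4 + 57/11·R3.
R5 ← R5 + 1/11·R3.
R4 ← R4 / (65/2).
R1 ← R1 − 5/2·R4.
R2 ← R2 − 11/2·R4.
R3 ← R3 − 37/6·R4.
R5 ← R5 + 7/6·R4.
R5 ← R5 / (-113/195).
R1 ← R1 − 5/13·R5.
R2 ← R2 + 7/130·R5.
R3 ← R3 + 322/195·R5.
R4 ← R4 − 19/130·R5.
Reading off the reduced rows gives a = 3, b = 0, c = -2, d = 3, e = -2.

a = 3, b = 0, c = -2, d = 3, e = -2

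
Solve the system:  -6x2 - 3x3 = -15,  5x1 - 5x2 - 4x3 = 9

infinitely many solutions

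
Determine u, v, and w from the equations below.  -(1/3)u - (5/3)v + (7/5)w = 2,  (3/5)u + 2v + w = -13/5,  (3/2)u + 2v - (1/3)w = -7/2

u = -1, v = -1, w = 0

Row-reduce the augmented matrix:
R1 ← R1 / (-1/3).
R2 ← R2 − 3/5·R1.
R3 ← R3 − 3/2·R1.
R2 ← R2 / (-1).
R1 ← R1 − 5·R2.
R3 ← R3 + 11/2·R2.
R3 ← R3 / (-2009/150).
R1 ← R1 − 67/5·R3.
R2 ← R2 + 88/25·R3.
Reading off the reduced rows gives u = -1, v = -1, w = 0.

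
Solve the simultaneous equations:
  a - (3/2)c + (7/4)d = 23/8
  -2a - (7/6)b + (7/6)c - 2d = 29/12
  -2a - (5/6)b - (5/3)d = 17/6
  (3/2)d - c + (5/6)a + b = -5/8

Row-reduce the augmented matrix:
R2 ← R2 + 2·R1.
R3 ← R3 + 2·R1.
R4 ← R4 − 5/6·R1.
R2 ← R2 / (-7/6).
R3 ← R3 + 5/6·R2.
R4 ← R4 − 1·R2.
R3 ← R3 / (-71/42).
R1 ← R1 + 3/2·R3.
R2 ← R2 − 11/7·R3.
R4 ← R4 + 37/28·R3.
R4 ← R4 / (1247/1704).
R1 ← R1 − 305/284·R4.
R2 ← R2 + 41/71·R4.
R3 ← R3 + 32/71·R4.
Reading off the reduced rows gives a = -9/4, b = -3, c = -1/2, d = 5/2.

a = -9/4, b = -3, c = -1/2, d = 5/2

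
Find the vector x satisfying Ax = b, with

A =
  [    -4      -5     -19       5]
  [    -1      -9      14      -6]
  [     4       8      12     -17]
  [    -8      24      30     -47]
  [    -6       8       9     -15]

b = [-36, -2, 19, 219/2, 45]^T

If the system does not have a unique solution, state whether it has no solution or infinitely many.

Row-reduce:
R1 ← R1 / (-4).
R2 ← R2 + 1·R1.
R3 ← R3 − 4·R1.
R4 ← R4 + 8·R1.
R5 ← R5 + 6·R1.
R2 ← R2 / (-31/4).
R1 ← R1 − 5/4·R2.
R3 ← R3 − 3·R2.
R4 ← R4 − 34·R2.
R5 ← R5 − 31/2·R2.
R3 ← R3 / (8/31).
R1 ← R1 − 241/31·R3.
R2 ← R2 + 75/31·R3.
R4 ← R4 − 4658/31·R3.
R5 ← R5 − 75·R3.
R4 ← R4 / (34129/4).
R1 ← R1 − 3549/8·R4.
R2 ← R2 + 1103/8·R4.
R3 ← R3 + 459/8·R4.
R5 ← R5 − 34129/8·R4.
Row 5 reduces to 0 = -1/4, a contradiction. The system is inconsistent.

no solution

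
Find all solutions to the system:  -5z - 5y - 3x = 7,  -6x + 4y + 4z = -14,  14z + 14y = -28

infinitely many solutions

Row-reduce:
R1 ← R1 / (-3).
R2 ← R2 + 6·R1.
R2 ← R2 / (14).
R1 ← R1 − 5/3·R2.
R3 ← R3 − 14·R2.
Rank is 2 with 3 unknowns, leaving z free.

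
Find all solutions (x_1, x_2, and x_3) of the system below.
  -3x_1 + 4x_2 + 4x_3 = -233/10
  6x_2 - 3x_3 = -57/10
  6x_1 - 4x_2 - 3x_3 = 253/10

x_1 = 3/2, x_2 = -11/5, x_3 = -5/2

Row-reduce the augmented matrix:
R1 ← R1 / (-3).
R3 ← R3 − 6·R1.
R2 ← R2 / (6).
R1 ← R1 + 4/3·R2.
R3 ← R3 − 4·R2.
R3 ← R3 / (7).
R1 ← R1 + 2·R3.
R2 ← R2 + 1/2·R3.
Reading off the reduced rows gives x_1 = 3/2, x_2 = -11/5, x_3 = -5/2.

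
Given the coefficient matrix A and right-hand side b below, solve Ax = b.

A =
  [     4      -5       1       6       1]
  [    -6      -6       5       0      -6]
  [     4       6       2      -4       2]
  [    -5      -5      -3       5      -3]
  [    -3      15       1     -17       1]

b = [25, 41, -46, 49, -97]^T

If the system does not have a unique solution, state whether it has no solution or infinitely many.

no solution

Row-reduce:
R1 ← R1 / (4).
R2 ← R2 + 6·R1.
R3 ← R3 − 4·R1.
R4 ← R4 + 5·R1.
R5 ← R5 + 3·R1.
R2 ← R2 / (-27/2).
R1 ← R1 + 5/4·R2.
R3 ← R3 − 11·R2.
R4 ← R4 + 45/4·R2.
R5 ← R5 − 45/4·R2.
R3 ← R3 / (170/27).
R1 ← R1 + 19/54·R3.
R2 ← R2 + 13/27·R3.
R4 ← R4 + 43/6·R3.
R5 ← R5 − 43/6·R3.
R4 ← R4 / (167/85).
R1 ← R1 − 44/85·R4.
R2 ← R2 + 74/85·R4.
R3 ← R3 + 36/85·R4.
R5 ← R5 + 167/85·R4.
Row 5 reduces to 0 = 2, a contradiction. The system is inconsistent.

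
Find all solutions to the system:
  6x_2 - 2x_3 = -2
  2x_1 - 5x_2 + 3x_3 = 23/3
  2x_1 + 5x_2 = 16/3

Row-reduce the augmented matrix:
Swap R1 and R2.
R1 ← R1 / (2).
R3 ← R3 − 2·R1.
R2 ← R2 / (6).
R1 ← R1 + 5/2·R2.
R3 ← R3 − 10·R2.
R3 ← R3 / (1/3).
R1 ← R1 − 2/3·R3.
R2 ← R2 + 1/3·R3.
Reading off the reduced rows gives x_1 = 1, x_2 = 2/3, x_3 = 3.

x_1 = 1, x_2 = 2/3, x_3 = 3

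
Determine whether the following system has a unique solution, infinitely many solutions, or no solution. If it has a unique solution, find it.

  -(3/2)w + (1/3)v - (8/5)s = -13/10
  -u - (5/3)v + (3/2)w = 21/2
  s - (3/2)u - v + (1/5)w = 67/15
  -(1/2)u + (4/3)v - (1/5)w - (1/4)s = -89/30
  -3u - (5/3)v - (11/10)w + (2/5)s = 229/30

Row-reduce the augmented matrix:
Swap R1 and R2.
R1 ← R1 / (-1).
R3 ← R3 + 3/2·R1.
R4 ← R4 + 1/2·R1.
R5 ← R5 + 3·R1.
R2 ← R2 / (1/3).
R1 ← R1 − 5/3·R2.
R3 ← R3 − 3/2·R2.
R4 ← R4 − 13/6·R2.
R5 ← R5 − 10/3·R2.
R3 ← R3 / (47/10).
R1 ← R1 − 6·R3.
R2 ← R2 + 9/2·R3.
R4 ← R4 − 44/5·R3.
R5 ← R5 − 47/5·R3.
R4 ← R4 / (-4891/940).
R1 ← R1 + 116/47·R4.
R2 ← R2 − 717/235·R4.
R3 ← R3 − 82/47·R4.
R5 reduces to 0 = 0, so the extra equation is consistent.
Reading off the reduced rows gives u = -2, v = -3, w = 7/3, s = -2.

u = -2, v = -3, w = 7/3, s = -2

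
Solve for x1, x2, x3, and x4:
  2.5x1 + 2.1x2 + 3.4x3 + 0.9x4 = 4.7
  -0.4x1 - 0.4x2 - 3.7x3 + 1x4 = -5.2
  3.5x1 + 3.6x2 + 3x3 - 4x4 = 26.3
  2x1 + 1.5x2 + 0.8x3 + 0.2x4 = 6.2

x1 = 5, x2 = -2, x3 = 0, x4 = -4

Row-reduce the augmented matrix:
R1 ← R1 / (5/2).
R2 ← R2 + 2/5·R1.
R3 ← R3 − 7/2·R1.
R4 ← R4 − 2·R1.
R2 ← R2 / (-8/125).
R1 ← R1 − 21/25·R2.
R3 ← R3 − 33/50·R2.
R4 ← R4 + 9/50·R2.
R3 ← R3 / (-5489/160).
R1 ← R1 + 641/16·R3.
R2 ← R2 − 789/16·R3.
R4 ← R4 − 1113/160·R3.
R4 ← R4 / (-132389/54890).
R1 ← R1 − 42488/5489·R4.
R2 ← R2 + 46535/5489·R4.
R3 ← R3 + 1046/5489·R4.
Reading off the reduced rows gives x1 = 5, x2 = -2, x3 = 0, x4 = -4.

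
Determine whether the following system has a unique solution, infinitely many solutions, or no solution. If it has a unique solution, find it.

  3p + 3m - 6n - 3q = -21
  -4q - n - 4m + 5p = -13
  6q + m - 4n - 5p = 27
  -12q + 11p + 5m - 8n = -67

no solution

Row-reduce:
R1 ← R1 / (3).
R2 ← R2 + 4·R1.
R3 ← R3 − 1·R1.
R4 ← R4 − 5·R1.
R2 ← R2 / (-9).
R1 ← R1 + 2·R2.
R3 ← R3 + 2·R2.
R4 ← R4 − 2·R2.
R3 ← R3 / (-8).
R1 ← R1 + 1·R3.
R2 ← R2 + 1·R3.
R4 ← R4 − 8·R3.
Row 4 reduces to 0 = 2, a contradiction. The system is inconsistent.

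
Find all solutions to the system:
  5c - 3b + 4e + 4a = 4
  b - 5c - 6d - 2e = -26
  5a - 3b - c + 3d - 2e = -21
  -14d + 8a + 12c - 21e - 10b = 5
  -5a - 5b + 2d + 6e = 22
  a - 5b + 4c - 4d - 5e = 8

no solution

Row-reduce:
R1 ← R1 / (4).
R3 ← R3 − 5·R1.
R4 ← R4 − 8·R1.
R5 ← R5 + 5·R1.
R6 ← R6 − 1·R1.
R1 ← R1 + 3/4·R2.
R3 ← R3 − 3/4·R2.
R4 ← R4 + 4·R2.
R5 ← R5 + 35/4·R2.
R6 ← R6 + 17/4·R2.
R3 ← R3 / (-7/2).
R1 ← R1 + 5/2·R3.
R2 ← R2 + 5·R3.
R4 ← R4 + 18·R3.
R5 ← R5 + 75/2·R3.
R6 ← R6 + 37/2·R3.
R4 ← R4 / (-536/7).
R1 ← R1 + 69/7·R4.
R2 ← R2 + 117/7·R4.
R3 ← R3 + 15/7·R4.
R5 ← R5 + 916/7·R4.
R6 ← R6 + 484/7·R4.
R5 ← R5 / (9021/134).
R1 ← R1 − 2439/536·R5.
R2 ← R2 − 4159/536·R5.
R3 ← R3 − 973/536·R5.
R4 ← R4 − 61/536·R5.
R6 ← R6 − 3007/134·R5.
Row 6 reduces to 0 = -1, a contradiction. The system is inconsistent.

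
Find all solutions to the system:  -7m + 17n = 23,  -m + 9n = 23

m = 4, n = 3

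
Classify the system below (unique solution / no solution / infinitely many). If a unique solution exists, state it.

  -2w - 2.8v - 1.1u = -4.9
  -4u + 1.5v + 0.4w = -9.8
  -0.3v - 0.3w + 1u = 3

u = 3, v = 2, w = -2

Row-reduce the augmented matrix:
R1 ← R1 / (-11/10).
R2 ← R2 + 4·R1.
R3 ← R3 − 1·R1.
R2 ← R2 / (257/22).
R1 ← R1 − 28/11·R2.
R3 ← R3 + 313/110·R2.
R3 ← R3 / (-3203/12850).
R1 ← R1 − 188/1285·R3.
R2 ← R2 − 844/1285·R3.
Reading off the reduced rows gives u = 3, v = 2, w = -2.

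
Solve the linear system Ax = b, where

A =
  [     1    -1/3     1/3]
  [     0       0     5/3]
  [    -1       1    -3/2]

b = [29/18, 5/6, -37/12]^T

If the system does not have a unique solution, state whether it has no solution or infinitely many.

x_1 = 1, x_2 = -4/3, x_3 = 1/2

Row-reduce the augmented matrix:
R3 ← R3 + 1·R1.
Swap R2 and R3.
R2 ← R2 / (2/3).
R1 ← R1 + 1/3·R2.
R3 ← R3 / (5/3).
R1 ← R1 + 1/4·R3.
R2 ← R2 + 7/4·R3.
Reading off the reduced rows gives x_1 = 1, x_2 = -4/3, x_3 = 1/2.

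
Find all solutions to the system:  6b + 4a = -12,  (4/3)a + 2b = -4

infinitely many solutions

Row-reduce:
R1 ← R1 / (4).
R2 ← R2 − 4/3·R1.
Rank is 1 with 2 unknowns, leaving b free.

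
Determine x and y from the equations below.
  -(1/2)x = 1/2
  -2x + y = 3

x = -1, y = 1

Row-reduce the augmented matrix:
R1 ← R1 / (-1/2).
R2 ← R2 + 2·R1.
Reading off the reduced rows gives x = -1, y = 1.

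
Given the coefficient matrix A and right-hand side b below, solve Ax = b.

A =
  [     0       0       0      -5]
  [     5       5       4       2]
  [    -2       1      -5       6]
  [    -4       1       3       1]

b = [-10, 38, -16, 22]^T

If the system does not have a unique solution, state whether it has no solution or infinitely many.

x_1 = 0, x_2 = 2, x_3 = 6, x_4 = 2

Row-reduce the augmented matrix:
Swap R1 and R2.
R1 ← R1 / (5).
R3 ← R3 + 2·R1.
R4 ← R4 + 4·R1.
Swap R2 and R3.
R2 ← R2 / (3).
R1 ← R1 − 1·R2.
R4 ← R4 − 5·R2.
Swap R3 and R4.
R3 ← R3 / (178/15).
R1 ← R1 − 29/15·R3.
R2 ← R2 + 17/15·R3.
R4 ← R4 / (-5).
R1 ← R1 + 79/178·R4.
R2 ← R2 − 255/178·R4.
R3 ← R3 + 131/178·R4.
Reading off the reduced rows gives x_1 = 0, x_2 = 2, x_3 = 6, x_4 = 2.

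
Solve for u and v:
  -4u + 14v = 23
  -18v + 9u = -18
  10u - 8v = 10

Row-reduce the augmented matrix:
R1 ← R1 / (-4).
R2 ← R2 − 9·R1.
R3 ← R3 − 10·R1.
R2 ← R2 / (27/2).
R1 ← R1 + 7/2·R2.
R3 ← R3 − 27·R2.
R3 reduces to 0 = 0, so the extra equation is consistent.
Reading off the reduced rows gives u = 3, v = 5/2.

u = 3, v = 5/2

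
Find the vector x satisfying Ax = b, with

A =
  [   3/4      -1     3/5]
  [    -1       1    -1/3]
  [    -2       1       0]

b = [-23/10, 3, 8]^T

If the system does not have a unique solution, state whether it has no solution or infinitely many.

x_1 = -6, x_2 = -4, x_3 = -3

Row-reduce the augmented matrix:
R1 ← R1 / (3/4).
R2 ← R2 + 1·R1.
R3 ← R3 + 2·R1.
R2 ← R2 / (-1/3).
R1 ← R1 + 4/3·R2.
R3 ← R3 + 5/3·R2.
R3 ← R3 / (-11/15).
R1 ← R1 + 16/15·R3.
R2 ← R2 + 7/5·R3.
Reading off the reduced rows gives x_1 = -6, x_2 = -4, x_3 = -3.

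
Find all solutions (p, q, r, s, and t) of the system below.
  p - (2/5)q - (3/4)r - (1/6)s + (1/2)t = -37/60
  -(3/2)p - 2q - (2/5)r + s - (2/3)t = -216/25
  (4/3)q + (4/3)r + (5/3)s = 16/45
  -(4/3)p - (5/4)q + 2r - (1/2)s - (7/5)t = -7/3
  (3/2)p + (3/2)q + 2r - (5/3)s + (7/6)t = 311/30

Row-reduce the augmented matrix:
R2 ← R2 + 3/2·R1.
R4 ← R4 + 4/3·R1.
R5 ← R5 − 3/2·R1.
R2 ← R2 / (-13/5).
R1 ← R1 + 2/5·R2.
R3 ← R3 − 4/3·R2.
R4 ← R4 + 107/60·R2.
R5 ← R5 − 21/10·R2.
R3 ← R3 / (43/78).
R1 ← R1 + 67/130·R3.
R2 ← R2 − 61/104·R3.
R4 ← R4 − 12767/6240·R3.
R5 ← R5 − 1969/1040·R3.
R4 ← R4 / (-54797/6192).
R1 ← R1 − 211/129·R4.
R2 ← R2 + 425/172·R4.
R3 ← R3 − 160/43·R4.
R5 ← R5 + 8107/1032·R4.
R5 ← R5 / (1939319/1643910).
R1 ← R1 − 96364/273985·R5.
R2 ← R2 − 30820/164391·R5.
R3 ← R3 + 52858/164391·R5.
R4 ← R4 − 29384/273985·R5.
Reading off the reduced rows gives p = 0, q = 8/3, r = 3/5, s = -12/5, t = 1.

p = 0, q = 8/3, r = 3/5, s = -12/5, t = 1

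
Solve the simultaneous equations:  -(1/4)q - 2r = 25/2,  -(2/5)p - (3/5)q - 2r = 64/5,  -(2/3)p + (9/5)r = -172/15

p = 1, q = -2, r = -6

Row-reduce the augmented matrix:
Swap R1 and R2.
R1 ← R1 / (-2/5).
R3 ← R3 + 2/3·R1.
R2 ← R2 / (-1/4).
R1 ← R1 − 3/2·R2.
R3 ← R3 − 1·R2.
R3 ← R3 / (-43/15).
R1 ← R1 + 7·R3.
R2 ← R2 − 8·R3.
Reading off the reduced rows gives p = 1, q = -2, r = -6.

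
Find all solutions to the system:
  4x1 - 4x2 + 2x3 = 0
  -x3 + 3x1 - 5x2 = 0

Row-reduce:
R1 ← R1 / (4).
R2 ← R2 − 3·R1.
R2 ← R2 / (-2).
R1 ← R1 + 1·R2.
Rank is 2 with 3 unknowns, leaving x3 free.

infinitely many solutions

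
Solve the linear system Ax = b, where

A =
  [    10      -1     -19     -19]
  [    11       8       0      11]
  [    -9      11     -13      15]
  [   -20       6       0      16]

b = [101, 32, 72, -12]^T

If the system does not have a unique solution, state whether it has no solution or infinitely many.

x_1 = 1, x_2 = 4, x_3 = -4, x_4 = -1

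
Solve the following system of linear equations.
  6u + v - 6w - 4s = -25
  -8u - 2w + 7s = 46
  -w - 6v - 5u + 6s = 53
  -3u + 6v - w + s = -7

infinitely many solutions

Row-reduce:
R1 ← R1 / (6).
R2 ← R2 + 8·R1.
R3 ← R3 + 5·R1.
R4 ← R4 + 3·R1.
R2 ← R2 / (4/3).
R1 ← R1 − 1/6·R2.
R3 ← R3 + 31/6·R2.
R4 ← R4 − 13/2·R2.
R3 ← R3 / (-179/4).
R1 ← R1 − 1/4·R3.
R2 ← R2 + 15/2·R3.
R4 ← R4 − 179/4·R3.
Rank is 3 with 4 unknowns, leaving s free.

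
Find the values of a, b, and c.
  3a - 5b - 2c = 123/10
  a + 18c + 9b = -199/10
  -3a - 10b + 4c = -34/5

a = 13/5, b = -1/2, c = -1

Row-reduce the augmented matrix:
R1 ← R1 / (3).
R2 ← R2 − 1·R1.
R3 ← R3 + 3·R1.
R2 ← R2 / (32/3).
R1 ← R1 + 5/3·R2.
R3 ← R3 + 15·R2.
R3 ← R3 / (113/4).
R1 ← R1 − 9/4·R3.
R2 ← R2 − 7/4·R3.
Reading off the reduced rows gives a = 13/5, b = -1/2, c = -1.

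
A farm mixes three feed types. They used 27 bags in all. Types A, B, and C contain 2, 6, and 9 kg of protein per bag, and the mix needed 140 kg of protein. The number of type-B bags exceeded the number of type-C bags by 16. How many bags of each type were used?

type-A bags: 7, type-B bags: 18, type-C bags: 2

Let a = type-A bags, b = type-B bags, c = type-C bags.
  a + b + c = 27
  2a + 6b + 9c = 140
  b - c = 16
Row-reduce the augmented matrix:
R2 ← R2 − 2·R1.
R2 ← R2 / (4).
R1 ← R1 − 1·R2.
R3 ← R3 − 1·R2.
R3 ← R3 / (-11/4).
R1 ← R1 + 3/4·R3.
R2 ← R2 − 7/4·R3.
Reading off the reduced rows gives a = 7, b = 18, c = 2.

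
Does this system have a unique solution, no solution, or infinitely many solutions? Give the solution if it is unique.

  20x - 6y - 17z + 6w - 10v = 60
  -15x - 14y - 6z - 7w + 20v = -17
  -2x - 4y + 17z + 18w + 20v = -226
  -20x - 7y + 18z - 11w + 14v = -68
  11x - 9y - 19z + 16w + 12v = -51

x = 1, y = 2, z = -4, w = -6, v = -2

Row-reduce the augmented matrix:
R1 ← R1 / (20).
R2 ← R2 + 15·R1.
R3 ← R3 + 2·R1.
R4 ← R4 + 20·R1.
R5 ← R5 − 11·R1.
R2 ← R2 / (-37/2).
R1 ← R1 + 3/10·R2.
R3 ← R3 + 23/5·R2.
R4 ← R4 + 13·R2.
R5 ← R5 + 57/10·R2.
R3 ← R3 / (3693/185).
R1 ← R1 + 101/185·R3.
R2 ← R2 − 75/74·R3.
R4 ← R4 − 1049/74·R3.
R5 ← R5 + 1433/370·R3.
R4 ← R4 / (-62386/3693).
R1 ← R1 − 3199/3693·R4.
R2 ← R2 + 1035/1231·R4.
R3 ← R3 − 3556/3693·R4.
R5 ← R5 − 63518/3693·R4.
R5 ← R5 / (11582/31193).
R1 ← R1 + 68129/62386·R5.
R2 ← R2 + 42595/62386·R5.
R3 ← R3 + 3738/31193·R5.
R4 ← R4 − 59343/62386·R5.
Reading off the reduced rows gives x = 1, y = 2, z = -4, w = -6, v = -2.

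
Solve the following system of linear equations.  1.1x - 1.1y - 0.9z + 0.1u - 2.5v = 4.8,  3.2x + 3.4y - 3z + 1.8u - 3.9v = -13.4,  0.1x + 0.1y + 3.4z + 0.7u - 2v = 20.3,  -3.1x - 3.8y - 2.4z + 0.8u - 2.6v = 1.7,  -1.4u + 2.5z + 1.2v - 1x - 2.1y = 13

x = 3, y = -5, z = 5, u = 5, v = 0

Row-reduce the augmented matrix:
R1 ← R1 / (11/10).
R2 ← R2 − 16/5·R1.
R3 ← R3 − 1/10·R1.
R4 ← R4 + 31/10·R1.
R5 ← R5 + 1·R1.
R2 ← R2 / (33/5).
R1 ← R1 + 1·R2.
R3 ← R3 − 1/5·R2.
R4 ← R4 + 69/10·R2.
R5 ← R5 + 31/10·R2.
R3 ← R3 / (4227/1210).
R1 ← R1 + 106/121·R3.
R2 ← R2 + 7/121·R3.
R4 ← R4 + 3228/605·R3.
R5 ← R5 − 909/605·R3.
R4 ← R4 / (15407/4227).
R1 ← R1 − 6104/12681·R4.
R2 ← R2 − 3035/12681·R4.
R3 ← R3 − 2342/12681·R4.
R5 ← R5 + 37103/42270·R4.
R5 ← R5 / (-2605213/3081400).
R1 ← R1 + 23013/22010·R5.
R2 ← R2 − 65931/61628·R5.
R3 ← R3 + 12563/154070·R5.
R4 ← R4 + 759427/308140·R5.
Reading off the reduced rows gives x = 3, y = -5, z = 5, u = 5, v = 0.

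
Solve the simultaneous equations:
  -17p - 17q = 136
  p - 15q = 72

Row-reduce the augmented matrix:
R1 ← R1 / (-17).
R2 ← R2 − 1·R1.
R2 ← R2 / (-16).
R1 ← R1 − 1·R2.
Reading off the reduced rows gives p = -3, q = -5.

p = -3, q = -5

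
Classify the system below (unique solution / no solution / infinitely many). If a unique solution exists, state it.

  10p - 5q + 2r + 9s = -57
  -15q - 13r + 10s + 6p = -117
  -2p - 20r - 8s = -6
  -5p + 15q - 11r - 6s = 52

p = -1, q = 3, r = 2, s = -4

Row-reduce the augmented matrix:
R1 ← R1 / (10).
R2 ← R2 − 6·R1.
R3 ← R3 + 2·R1.
R4 ← R4 + 5·R1.
R2 ← R2 / (-12).
R1 ← R1 + 1/2·R2.
R3 ← R3 + 1·R2.
R4 ← R4 − 25/2·R2.
R3 ← R3 / (-221/12).
R1 ← R1 − 19/24·R3.
R2 ← R2 − 71/60·R3.
R4 ← R4 + 595/24·R3.
R4 ← R4 / (158/13).
R1 ← R1 − 94/221·R4.
R2 ← R2 + 891/1105·R4.
R3 ← R3 − 79/221·R4.
Reading off the reduced rows gives p = -1, q = 3, r = 2, s = -4.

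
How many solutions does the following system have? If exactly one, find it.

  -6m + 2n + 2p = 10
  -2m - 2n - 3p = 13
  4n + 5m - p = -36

Row-reduce the augmented matrix:
R1 ← R1 / (-6).
R2 ← R2 + 2·R1.
R3 ← R3 − 5·R1.
R2 ← R2 / (-8/3).
R1 ← R1 + 1/3·R2.
R3 ← R3 − 17/3·R2.
R3 ← R3 / (-57/8).
R1 ← R1 − 1/8·R3.
R2 ← R2 − 11/8·R3.
Reading off the reduced rows gives m = -3, n = -5, p = 1.

m = -3, n = -5, p = 1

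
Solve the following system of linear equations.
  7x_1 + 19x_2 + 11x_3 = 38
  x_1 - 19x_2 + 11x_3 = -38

infinitely many solutions

Row-reduce:
R1 ← R1 / (7).
R2 ← R2 − 1·R1.
R2 ← R2 / (-152/7).
R1 ← R1 − 19/7·R2.
Rank is 2 with 3 unknowns, leaving x_3 free.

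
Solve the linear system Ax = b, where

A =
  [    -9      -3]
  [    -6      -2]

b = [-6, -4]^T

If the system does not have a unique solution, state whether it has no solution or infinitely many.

infinitely many solutions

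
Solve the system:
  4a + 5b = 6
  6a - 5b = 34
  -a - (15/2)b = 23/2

Row-reduce:
R1 ← R1 / (4).
R2 ← R2 − 6·R1.
R3 ← R3 + 1·R1.
R2 ← R2 / (-25/2).
R1 ← R1 − 5/4·R2.
R3 ← R3 + 25/4·R2.
Row 3 reduces to 0 = 1/2, a contradiction. The system is inconsistent.

no solution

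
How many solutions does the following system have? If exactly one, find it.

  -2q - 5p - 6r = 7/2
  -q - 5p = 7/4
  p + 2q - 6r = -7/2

p = 0, q = -7/4, r = 0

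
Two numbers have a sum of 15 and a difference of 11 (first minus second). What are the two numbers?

Let x = first number, y = second number.
  y + x = 15
  x - y = 11
From equation 1: x = 15 − y.
Substitute into equation 2 and solve: y = 2.
Then x = 13.

first number: 13, second number: 2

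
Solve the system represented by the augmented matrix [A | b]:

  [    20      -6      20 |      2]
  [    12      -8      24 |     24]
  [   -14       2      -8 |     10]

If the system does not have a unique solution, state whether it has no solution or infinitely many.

infinitely many solutions

Row-reduce:
R1 ← R1 / (20).
R2 ← R2 − 12·R1.
R3 ← R3 + 14·R1.
R2 ← R2 / (-22/5).
R1 ← R1 + 3/10·R2.
R3 ← R3 + 11/5·R2.
Rank is 2 with 3 unknowns, leaving x_3 free.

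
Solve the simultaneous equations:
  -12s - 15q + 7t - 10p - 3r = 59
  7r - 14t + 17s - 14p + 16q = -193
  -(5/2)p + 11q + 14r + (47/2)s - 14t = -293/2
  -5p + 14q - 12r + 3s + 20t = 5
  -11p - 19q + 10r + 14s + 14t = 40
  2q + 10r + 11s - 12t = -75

Row-reduce:
R1 ← R1 / (-10).
R2 ← R2 + 14·R1.
R3 ← R3 + 5/2·R1.
R4 ← R4 + 5·R1.
R5 ← R5 + 11·R1.
R2 ← R2 / (37).
R1 ← R1 − 3/2·R2.
R3 ← R3 − 59/4·R2.
R4 ← R4 − 43/2·R2.
R5 ← R5 + 5/2·R2.
R6 ← R6 − 2·R2.
R3 ← R3 / (7611/740).
R1 ← R1 + 57/370·R3.
R2 ← R2 − 56/185·R3.
R4 ← R4 + 6293/370·R3.
R5 ← R5 − 5201/370·R3.
R6 ← R6 − 1738/185·R3.
R4 ← R4 / (27652/2537).
R1 ← R1 − 63/2537·R4.
R2 ← R2 − 1345/2537·R4.
R3 ← R3 − 3213/2537·R4.
R5 ← R5 − 29636/2537·R4.
R6 ← R6 + 6913/2537·R4.
R5 ← R5 / (-1819/223).
R1 ← R1 − 28/223·R5.
R2 ← R2 + 319/223·R5.
R3 ← R3 + 1960/669·R5.
R4 ← R4 − 1226/669·R5.
Row 6 reduces to 0 = -1/2, a contradiction. The system is inconsistent.

no solution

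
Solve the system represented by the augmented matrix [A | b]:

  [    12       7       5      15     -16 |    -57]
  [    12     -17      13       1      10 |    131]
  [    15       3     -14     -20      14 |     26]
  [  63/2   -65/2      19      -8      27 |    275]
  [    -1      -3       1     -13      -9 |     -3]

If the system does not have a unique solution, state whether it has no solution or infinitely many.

infinitely many solutions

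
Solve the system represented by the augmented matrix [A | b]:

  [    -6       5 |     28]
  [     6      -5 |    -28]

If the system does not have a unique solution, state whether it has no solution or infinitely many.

infinitely many solutions

Row-reduce:
R1 ← R1 / (-6).
R2 ← R2 − 6·R1.
Rank is 1 with 2 unknowns, leaving x_2 free.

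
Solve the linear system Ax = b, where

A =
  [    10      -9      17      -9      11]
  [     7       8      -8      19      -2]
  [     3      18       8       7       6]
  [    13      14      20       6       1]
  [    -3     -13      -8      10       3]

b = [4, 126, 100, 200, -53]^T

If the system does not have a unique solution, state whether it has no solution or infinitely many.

x_1 = 6, x_2 = 3, x_3 = 3, x_4 = 4, x_5 = -4

Row-reduce the augmented matrix:
R1 ← R1 / (10).
R2 ← R2 − 7·R1.
R3 ← R3 − 3·R1.
R4 ← R4 − 13·R1.
R5 ← R5 + 3·R1.
R2 ← R2 / (143/10).
R1 ← R1 + 9/10·R2.
R3 ← R3 − 207/10·R2.
R4 ← R4 − 257/10·R2.
R5 ← R5 + 157/10·R2.
R3 ← R3 / (4534/143).
R1 ← R1 − 64/143·R3.
R2 ← R2 + 199/143·R3.
R4 ← R4 − 4814/143·R3.
R5 ← R5 + 3539/143·R3.
R4 ← R4 / (1851/2267).
R1 ← R1 − 2431/2267·R4.
R2 ← R2 − 1332/2267·R4.
R3 ← R3 + 1925/2267·R4.
R5 ← R5 − 31879/2267·R4.
R5 ← R5 / (150346/617).
R1 ← R1 − 11211/617·R5.
R2 ← R2 − 6092/617·R5.
R3 ← R3 + 8428/617·R5.
R4 ← R4 + 10309/617·R5.
Reading off the reduced rows gives x_1 = 6, x_2 = 3, x_3 = 3, x_4 = 4, x_5 = -4.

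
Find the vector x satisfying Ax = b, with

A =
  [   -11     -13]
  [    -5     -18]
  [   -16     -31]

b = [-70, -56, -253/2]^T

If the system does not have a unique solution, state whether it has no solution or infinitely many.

no solution

Row-reduce:
R1 ← R1 / (-11).
R2 ← R2 + 5·R1.
R3 ← R3 + 16·R1.
R2 ← R2 / (-133/11).
R1 ← R1 − 13/11·R2.
R3 ← R3 + 133/11·R2.
Row 3 reduces to 0 = -1/2, a contradiction. The system is inconsistent.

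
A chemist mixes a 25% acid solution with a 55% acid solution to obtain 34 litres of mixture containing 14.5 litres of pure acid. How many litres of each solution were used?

litres of solution A: 14, litres of solution B: 20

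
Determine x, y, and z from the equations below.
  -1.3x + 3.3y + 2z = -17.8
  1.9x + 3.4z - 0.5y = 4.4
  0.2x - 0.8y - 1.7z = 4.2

x = 1, y = -5, z = 0

Row-reduce the augmented matrix:
R1 ← R1 / (-13/10).
R2 ← R2 − 19/10·R1.
R3 ← R3 − 1/5·R1.
R2 ← R2 / (281/65).
R1 ← R1 + 33/13·R2.
R3 ← R3 + 19/65·R2.
R3 ← R3 / (-2711/2810).
R1 ← R1 − 611/281·R3.
R2 ← R2 − 411/281·R3.
Reading off the reduced rows gives x = 1, y = -5, z = 0.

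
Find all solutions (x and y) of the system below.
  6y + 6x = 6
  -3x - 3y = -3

infinitely many solutions

Row-reduce:
R1 ← R1 / (6).
R2 ← R2 + 3·R1.
Rank is 1 with 2 unknowns, leaving y free.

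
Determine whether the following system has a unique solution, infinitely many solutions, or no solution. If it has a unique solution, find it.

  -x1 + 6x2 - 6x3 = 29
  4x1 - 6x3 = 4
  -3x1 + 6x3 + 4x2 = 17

x1 = 1, x2 = 5, x3 = 0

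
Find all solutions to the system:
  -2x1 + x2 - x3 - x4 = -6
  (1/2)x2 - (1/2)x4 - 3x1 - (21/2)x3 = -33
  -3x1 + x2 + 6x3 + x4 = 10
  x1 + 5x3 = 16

Row-reduce:
R1 ← R1 / (-2).
R2 ← R2 + 3·R1.
R3 ← R3 + 3·R1.
R4 ← R4 − 1·R1.
R2 ← R2 / (-1).
R1 ← R1 + 1/2·R2.
R3 ← R3 + 1/2·R2.
R4 ← R4 − 1/2·R2.
R3 ← R3 / (12).
R1 ← R1 − 5·R3.
R2 ← R2 − 9·R3.
Row 4 reduces to 0 = 1, a contradiction. The system is inconsistent.

no solution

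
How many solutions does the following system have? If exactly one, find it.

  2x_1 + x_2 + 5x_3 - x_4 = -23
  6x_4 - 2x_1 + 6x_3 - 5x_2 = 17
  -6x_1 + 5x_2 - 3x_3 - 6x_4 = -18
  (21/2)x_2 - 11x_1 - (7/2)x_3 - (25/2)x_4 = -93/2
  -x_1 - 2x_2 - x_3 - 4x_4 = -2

no solution

Row-reduce:
R1 ← R1 / (2).
R2 ← R2 + 2·R1.
R3 ← R3 + 6·R1.
R4 ← R4 + 11·R1.
R5 ← R5 + 1·R1.
R2 ← R2 / (-4).
R1 ← R1 − 1/2·R2.
R3 ← R3 − 8·R2.
R4 ← R4 − 16·R2.
R5 ← R5 + 3/2·R2.
R3 ← R3 / (34).
R1 ← R1 − 31/8·R3.
R2 ← R2 + 11/4·R3.
R4 ← R4 − 68·R3.
R5 ← R5 + 21/8·R3.
Swap R4 and R5.
R4 ← R4 / (-1713/272).
R1 ← R1 − 3/272·R4.
R2 ← R2 + 159/136·R4.
R3 ← R3 − 1/34·R4.
Row 5 reduces to 0 = 1, a contradiction. The system is inconsistent.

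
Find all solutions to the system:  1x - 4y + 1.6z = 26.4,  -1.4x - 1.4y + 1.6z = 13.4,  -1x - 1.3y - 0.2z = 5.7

Row-reduce the augmented matrix:
R2 ← R2 + 7/5·R1.
R3 ← R3 + 1·R1.
R2 ← R2 / (-7).
R1 ← R1 + 4·R2.
R3 ← R3 + 53/10·R2.
R3 ← R3 / (-1319/875).
R1 ← R1 + 104/175·R3.
R2 ← R2 + 96/175·R3.
Reading off the reduced rows gives x = 0, y = -5, z = 4.

x = 0, y = -5, z = 4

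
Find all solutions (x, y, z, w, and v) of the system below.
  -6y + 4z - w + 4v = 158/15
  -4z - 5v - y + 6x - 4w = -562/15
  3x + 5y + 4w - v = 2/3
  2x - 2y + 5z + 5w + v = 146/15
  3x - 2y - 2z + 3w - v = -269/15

Row-reduce the augmented matrix:
Swap R1 and R2.
R1 ← R1 / (6).
R3 ← R3 − 3·R1.
R4 ← R4 − 2·R1.
R5 ← R5 − 3·R1.
R2 ← R2 / (-6).
R1 ← R1 + 1/6·R2.
R3 ← R3 − 11/2·R2.
R4 ← R4 + 5/3·R2.
R5 ← R5 + 3/2·R2.
R3 ← R3 / (17/3).
R1 ← R1 + 7/9·R3.
R2 ← R2 + 2/3·R3.
R4 ← R4 − 47/9·R3.
R5 ← R5 + 1·R3.
R4 ← R4 / (131/68).
R1 ← R1 − 1/17·R4.
R2 ← R2 − 13/17·R4.
R3 ← R3 − 61/68·R4.
R5 ← R5 − 209/34·R4.
R5 ← R5 / (1525/131).
R1 ← R1 + 18/131·R5.
R2 ← R2 − 159/131·R5.
R3 ← R3 − 315/131·R5.
R4 ← R4 + 218/131·R5.
Reading off the reduced rows gives x = -2, y = 9/5, z = 3, w = 0, v = 7/3.

x = -2, y = 9/5, z = 3, w = 0, v = 7/3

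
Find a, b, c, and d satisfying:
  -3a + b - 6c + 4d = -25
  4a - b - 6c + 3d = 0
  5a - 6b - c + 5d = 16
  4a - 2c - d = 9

Row-reduce the augmented matrix:
R1 ← R1 / (-3).
R2 ← R2 − 4·R1.
R3 ← R3 − 5·R1.
R4 ← R4 − 4·R1.
R2 ← R2 / (1/3).
R1 ← R1 + 1/3·R2.
R3 ← R3 + 13/3·R2.
R4 ← R4 − 4/3·R2.
R3 ← R3 / (-193).
R1 ← R1 + 12·R3.
R2 ← R2 + 42·R3.
R4 ← R4 − 46·R3.
R4 ← R4 / (-77/193).
R1 ← R1 + 89/193·R4.
R2 ← R2 + 215/193·R4.
R3 ← R3 + 120/193·R4.
Reading off the reduced rows gives a = 4, b = 1, c = 3, d = 1.

a = 4, b = 1, c = 3, d = 1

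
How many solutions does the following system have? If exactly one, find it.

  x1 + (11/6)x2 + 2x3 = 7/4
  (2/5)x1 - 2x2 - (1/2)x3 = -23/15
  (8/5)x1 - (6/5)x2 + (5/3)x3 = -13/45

x1 = -1/2, x2 = 1/2, x3 = 2/3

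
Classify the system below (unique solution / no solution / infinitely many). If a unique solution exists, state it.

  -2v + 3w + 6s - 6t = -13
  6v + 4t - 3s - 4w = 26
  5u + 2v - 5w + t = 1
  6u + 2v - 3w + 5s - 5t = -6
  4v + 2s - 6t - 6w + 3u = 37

u = -5, v = 2, w = -5, s = -2, t = -3

Row-reduce the augmented matrix:
Swap R1 and R3.
R1 ← R1 / (5).
R4 ← R4 − 6·R1.
R5 ← R5 − 3·R1.
R2 ← R2 / (6).
R1 ← R1 − 2/5·R2.
R3 ← R3 + 2·R2.
R4 ← R4 + 2/5·R2.
R5 ← R5 − 14/5·R2.
R3 ← R3 / (5/3).
R1 ← R1 + 11/15·R3.
R2 ← R2 + 2/3·R3.
R4 ← R4 − 41/15·R3.
R5 ← R5 + 17/15·R3.
R4 ← R4 / (-17/5).
R1 ← R1 − 12/5·R4.
R2 ← R2 − 3/2·R4.
R3 ← R3 − 3·R4.
R5 ← R5 − 34/5·R4.
R5 ← R5 / (-41/5).
R1 ← R1 + 77/85·R5.
R2 ← R2 + 15/34·R5.
R3 ← R3 + 109/85·R5.
R4 ← R4 + 43/85·R5.
Reading off the reduced rows gives u = -5, v = 2, w = -5, s = -2, t = -3.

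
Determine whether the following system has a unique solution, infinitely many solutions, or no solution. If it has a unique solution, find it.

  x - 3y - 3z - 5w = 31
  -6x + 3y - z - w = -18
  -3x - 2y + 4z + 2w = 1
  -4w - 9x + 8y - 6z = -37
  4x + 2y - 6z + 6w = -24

Row-reduce the augmented matrix:
R2 ← R2 + 6·R1.
R3 ← R3 + 3·R1.
R4 ← R4 + 9·R1.
R5 ← R5 − 4·R1.
R2 ← R2 / (-15).
R1 ← R1 + 3·R2.
R3 ← R3 + 11·R2.
R4 ← R4 + 19·R2.
R5 ← R5 − 14·R2.
R3 ← R3 / (134/15).
R1 ← R1 − 4/5·R3.
R2 ← R2 − 19/15·R3.
R4 ← R4 + 134/15·R3.
R5 ← R5 + 176/15·R3.
Swap R4 and R5.
R4 ← R4 / (660/67).
R1 ← R1 − 22/67·R4.
R2 ← R2 − 46/67·R4.
R3 ← R3 − 73/67·R4.
R5 reduces to 0 = 0, so the extra equation is consistent.
Reading off the reduced rows gives x = 1, y = -5, z = 0, w = -3.

x = 1, y = -5, z = 0, w = -3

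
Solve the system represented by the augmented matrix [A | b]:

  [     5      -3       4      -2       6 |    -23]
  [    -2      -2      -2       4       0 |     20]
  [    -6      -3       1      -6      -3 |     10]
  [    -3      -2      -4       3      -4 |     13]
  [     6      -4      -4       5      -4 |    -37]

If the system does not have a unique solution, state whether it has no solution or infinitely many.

x_1 = -6, x_2 = 1, x_3 = 1, x_4 = 3, x_5 = 2

Row-reduce the augmented matrix:
R1 ← R1 / (5).
R2 ← R2 + 2·R1.
R3 ← R3 + 6·R1.
R4 ← R4 + 3·R1.
R5 ← R5 − 6·R1.
R2 ← R2 / (-16/5).
R1 ← R1 + 3/5·R2.
R3 ← R3 + 33/5·R2.
R4 ← R4 + 19/5·R2.
R5 ← R5 + 2/5·R2.
R3 ← R3 / (53/8).
R1 ← R1 − 7/8·R3.
R2 ← R2 − 1/8·R3.
R4 ← R4 + 9/8·R3.
R5 ← R5 + 35/4·R3.
R4 ← R4 / (-241/53).
R1 ← R1 − 52/53·R4.
R2 ← R2 + 38/53·R4.
R3 ← R3 + 120/53·R4.
R5 ← R5 + 679/53·R4.
R5 ← R5 / (-717/241).
R1 ← R1 − 29/241·R5.
R2 ← R2 + 49/241·R5.
R3 ← R3 − 378/241·R5.
R4 ← R4 − 179/241·R5.
Reading off the reduced rows gives x_1 = -6, x_2 = 1, x_3 = 1, x_4 = 3, x_5 = 2.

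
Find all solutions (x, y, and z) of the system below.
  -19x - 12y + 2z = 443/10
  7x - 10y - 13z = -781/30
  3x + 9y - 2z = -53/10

Row-reduce the augmented matrix:
R1 ← R1 / (-19).
R2 ← R2 − 7·R1.
R3 ← R3 − 3·R1.
R2 ← R2 / (-274/19).
R1 ← R1 − 12/19·R2.
R3 ← R3 − 135/19·R2.
R3 ← R3 / (-2117/274).
R1 ← R1 + 88/137·R3.
R2 ← R2 − 233/274·R3.
Reading off the reduced rows gives x = -5/2, y = 1/3, z = 2/5.

x = -5/2, y = 1/3, z = 2/5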